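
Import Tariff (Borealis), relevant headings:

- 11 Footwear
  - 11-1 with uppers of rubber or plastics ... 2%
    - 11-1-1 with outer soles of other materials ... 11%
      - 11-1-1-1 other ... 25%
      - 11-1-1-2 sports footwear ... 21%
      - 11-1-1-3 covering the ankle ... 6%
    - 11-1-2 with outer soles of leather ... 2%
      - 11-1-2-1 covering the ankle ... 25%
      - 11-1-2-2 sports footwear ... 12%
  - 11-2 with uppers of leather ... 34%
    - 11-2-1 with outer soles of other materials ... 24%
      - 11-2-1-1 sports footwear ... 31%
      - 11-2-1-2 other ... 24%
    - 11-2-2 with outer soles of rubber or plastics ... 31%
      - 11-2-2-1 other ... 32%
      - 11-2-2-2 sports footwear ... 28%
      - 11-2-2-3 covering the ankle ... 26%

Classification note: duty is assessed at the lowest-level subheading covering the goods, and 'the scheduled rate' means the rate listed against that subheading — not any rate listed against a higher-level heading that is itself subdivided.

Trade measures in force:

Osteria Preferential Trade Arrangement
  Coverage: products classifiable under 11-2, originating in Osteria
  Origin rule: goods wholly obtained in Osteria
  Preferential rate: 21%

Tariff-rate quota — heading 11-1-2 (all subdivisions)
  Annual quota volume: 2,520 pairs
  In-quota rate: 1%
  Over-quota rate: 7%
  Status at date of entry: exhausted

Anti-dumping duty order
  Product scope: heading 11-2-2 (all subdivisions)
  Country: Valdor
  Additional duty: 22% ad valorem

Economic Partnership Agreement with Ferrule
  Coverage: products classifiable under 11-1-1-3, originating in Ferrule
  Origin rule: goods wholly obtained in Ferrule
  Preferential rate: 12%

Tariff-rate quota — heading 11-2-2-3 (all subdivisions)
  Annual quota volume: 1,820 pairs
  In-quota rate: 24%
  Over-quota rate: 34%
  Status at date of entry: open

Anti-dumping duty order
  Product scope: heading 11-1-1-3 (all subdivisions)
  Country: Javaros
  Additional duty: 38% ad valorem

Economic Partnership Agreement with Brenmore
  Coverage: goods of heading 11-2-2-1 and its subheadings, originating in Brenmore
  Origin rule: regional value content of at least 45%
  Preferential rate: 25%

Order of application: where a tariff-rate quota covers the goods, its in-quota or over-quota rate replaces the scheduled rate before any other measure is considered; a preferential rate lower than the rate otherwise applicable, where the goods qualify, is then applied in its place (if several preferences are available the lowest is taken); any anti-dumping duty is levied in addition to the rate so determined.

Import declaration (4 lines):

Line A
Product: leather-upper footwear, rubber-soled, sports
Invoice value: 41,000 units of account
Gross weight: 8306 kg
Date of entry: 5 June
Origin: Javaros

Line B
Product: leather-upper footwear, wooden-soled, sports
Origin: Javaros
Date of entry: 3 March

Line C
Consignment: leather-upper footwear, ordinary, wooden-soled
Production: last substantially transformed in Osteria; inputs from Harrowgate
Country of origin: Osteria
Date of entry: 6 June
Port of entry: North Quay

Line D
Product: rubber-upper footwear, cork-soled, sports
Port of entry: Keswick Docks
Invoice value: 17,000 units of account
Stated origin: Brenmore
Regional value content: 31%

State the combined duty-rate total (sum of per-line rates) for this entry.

Line A: leather-upper → 11-2; rubber-soled → 11-2-2; sports → 11-2-2-2. Scheduled 28%. No special measure applies. → 28%.
Line B: leather-upper → 11-2; wooden-soled → 11-2-1; sports → 11-2-1-1. Scheduled 31%. No special measure applies. → 31%.
Line C: leather-upper → 11-2; wooden-soled → 11-2-1; ordinary → 11-2-1-2. Scheduled 24%. Osteria agreement on 11-2: not wholly obtained. → 24%.
Line D: rubber-upper → 11-1; cork-soled → 11-1-1; sports → 11-1-1-2. Scheduled 21%. Brenmore agreement on 11-2-2-1: 11-1-1-2 not covered. → 21%.
Sum: 28% + 31% + 24% + 21% = 104%.

104%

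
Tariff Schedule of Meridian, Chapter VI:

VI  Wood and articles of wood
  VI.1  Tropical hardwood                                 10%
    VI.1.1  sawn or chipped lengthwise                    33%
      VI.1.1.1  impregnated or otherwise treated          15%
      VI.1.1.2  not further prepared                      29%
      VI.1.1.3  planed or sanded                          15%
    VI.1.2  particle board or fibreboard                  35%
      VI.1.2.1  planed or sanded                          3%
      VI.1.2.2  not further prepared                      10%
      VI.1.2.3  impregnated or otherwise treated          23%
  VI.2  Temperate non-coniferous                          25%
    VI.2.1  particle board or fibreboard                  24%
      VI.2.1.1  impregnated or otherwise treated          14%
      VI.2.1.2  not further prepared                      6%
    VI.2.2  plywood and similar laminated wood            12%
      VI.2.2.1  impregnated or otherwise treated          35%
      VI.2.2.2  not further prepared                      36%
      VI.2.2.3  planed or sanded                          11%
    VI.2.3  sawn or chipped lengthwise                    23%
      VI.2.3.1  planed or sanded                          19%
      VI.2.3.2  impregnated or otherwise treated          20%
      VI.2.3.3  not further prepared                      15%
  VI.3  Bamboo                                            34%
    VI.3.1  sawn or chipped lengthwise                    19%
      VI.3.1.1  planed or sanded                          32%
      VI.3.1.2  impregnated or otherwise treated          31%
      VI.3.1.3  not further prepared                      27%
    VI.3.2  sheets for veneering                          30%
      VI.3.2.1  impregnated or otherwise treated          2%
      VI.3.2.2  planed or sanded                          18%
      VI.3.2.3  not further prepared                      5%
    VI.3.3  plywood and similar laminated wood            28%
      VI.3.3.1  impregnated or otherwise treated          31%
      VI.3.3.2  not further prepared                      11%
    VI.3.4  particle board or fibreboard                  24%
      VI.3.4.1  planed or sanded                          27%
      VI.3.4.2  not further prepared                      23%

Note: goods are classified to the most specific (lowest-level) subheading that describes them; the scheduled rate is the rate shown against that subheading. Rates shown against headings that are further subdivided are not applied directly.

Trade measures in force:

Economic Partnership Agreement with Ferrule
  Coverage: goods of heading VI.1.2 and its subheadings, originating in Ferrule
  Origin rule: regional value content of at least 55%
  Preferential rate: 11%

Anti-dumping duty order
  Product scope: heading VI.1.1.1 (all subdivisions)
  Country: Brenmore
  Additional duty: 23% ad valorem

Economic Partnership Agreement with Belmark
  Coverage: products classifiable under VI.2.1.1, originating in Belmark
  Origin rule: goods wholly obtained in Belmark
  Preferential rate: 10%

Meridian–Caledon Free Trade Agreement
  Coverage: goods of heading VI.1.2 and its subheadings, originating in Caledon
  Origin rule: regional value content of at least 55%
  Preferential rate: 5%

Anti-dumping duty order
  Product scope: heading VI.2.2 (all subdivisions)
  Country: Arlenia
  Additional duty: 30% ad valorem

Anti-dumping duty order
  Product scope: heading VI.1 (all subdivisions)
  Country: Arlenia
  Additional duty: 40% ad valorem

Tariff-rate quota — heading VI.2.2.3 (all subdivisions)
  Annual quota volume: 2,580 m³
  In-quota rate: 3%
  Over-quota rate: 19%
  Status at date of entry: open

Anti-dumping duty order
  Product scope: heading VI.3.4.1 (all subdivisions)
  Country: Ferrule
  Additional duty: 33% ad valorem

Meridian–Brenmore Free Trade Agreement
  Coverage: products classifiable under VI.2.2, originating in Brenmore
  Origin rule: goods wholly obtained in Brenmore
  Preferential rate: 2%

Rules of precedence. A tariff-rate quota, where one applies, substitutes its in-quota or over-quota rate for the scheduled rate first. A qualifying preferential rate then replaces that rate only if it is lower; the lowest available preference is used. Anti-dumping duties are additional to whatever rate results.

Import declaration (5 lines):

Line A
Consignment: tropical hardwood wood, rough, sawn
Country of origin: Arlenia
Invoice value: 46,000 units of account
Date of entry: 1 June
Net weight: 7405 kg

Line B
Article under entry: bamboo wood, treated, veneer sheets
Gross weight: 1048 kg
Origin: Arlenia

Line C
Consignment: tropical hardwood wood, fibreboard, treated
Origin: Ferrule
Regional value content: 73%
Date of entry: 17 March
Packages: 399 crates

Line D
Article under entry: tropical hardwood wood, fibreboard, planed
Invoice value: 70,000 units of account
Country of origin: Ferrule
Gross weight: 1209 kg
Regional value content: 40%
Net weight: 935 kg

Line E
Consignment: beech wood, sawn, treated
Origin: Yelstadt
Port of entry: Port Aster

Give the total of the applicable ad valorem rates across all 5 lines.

Line A: tropical hardwood → VI.1; sawn → VI.1.1; rough → VI.1.1.2. Scheduled 29%. anti-dumping (Arlenia, VI.1): +40%; total 29% + 40% = 69%. → 69%.
Line B: bamboo → VI.3; veneer sheets → VI.3.2; treated → VI.3.2.1. Scheduled 2%. No special measure applies. → 2%.
Line C: tropical hardwood → VI.1; fibreboard → VI.1.2; treated → VI.1.2.3. Scheduled 23%. Ferrule agreement on VI.1.2: RVC ≥ 55% → 11% available; preferential 11%. → 11%.
Line D: tropical hardwood → VI.1; fibreboard → VI.1.2; planed → VI.1.2.1. Scheduled 3%. Ferrule agreement on VI.1.2: RVC < 55%. → 3%.
Line E: beech → VI.2; sawn → VI.2.3; treated → VI.2.3.2. Scheduled 20%. No special measure applies. → 20%.
Sum: 69% + 2% + 11% + 3% + 20% = 105%.

105%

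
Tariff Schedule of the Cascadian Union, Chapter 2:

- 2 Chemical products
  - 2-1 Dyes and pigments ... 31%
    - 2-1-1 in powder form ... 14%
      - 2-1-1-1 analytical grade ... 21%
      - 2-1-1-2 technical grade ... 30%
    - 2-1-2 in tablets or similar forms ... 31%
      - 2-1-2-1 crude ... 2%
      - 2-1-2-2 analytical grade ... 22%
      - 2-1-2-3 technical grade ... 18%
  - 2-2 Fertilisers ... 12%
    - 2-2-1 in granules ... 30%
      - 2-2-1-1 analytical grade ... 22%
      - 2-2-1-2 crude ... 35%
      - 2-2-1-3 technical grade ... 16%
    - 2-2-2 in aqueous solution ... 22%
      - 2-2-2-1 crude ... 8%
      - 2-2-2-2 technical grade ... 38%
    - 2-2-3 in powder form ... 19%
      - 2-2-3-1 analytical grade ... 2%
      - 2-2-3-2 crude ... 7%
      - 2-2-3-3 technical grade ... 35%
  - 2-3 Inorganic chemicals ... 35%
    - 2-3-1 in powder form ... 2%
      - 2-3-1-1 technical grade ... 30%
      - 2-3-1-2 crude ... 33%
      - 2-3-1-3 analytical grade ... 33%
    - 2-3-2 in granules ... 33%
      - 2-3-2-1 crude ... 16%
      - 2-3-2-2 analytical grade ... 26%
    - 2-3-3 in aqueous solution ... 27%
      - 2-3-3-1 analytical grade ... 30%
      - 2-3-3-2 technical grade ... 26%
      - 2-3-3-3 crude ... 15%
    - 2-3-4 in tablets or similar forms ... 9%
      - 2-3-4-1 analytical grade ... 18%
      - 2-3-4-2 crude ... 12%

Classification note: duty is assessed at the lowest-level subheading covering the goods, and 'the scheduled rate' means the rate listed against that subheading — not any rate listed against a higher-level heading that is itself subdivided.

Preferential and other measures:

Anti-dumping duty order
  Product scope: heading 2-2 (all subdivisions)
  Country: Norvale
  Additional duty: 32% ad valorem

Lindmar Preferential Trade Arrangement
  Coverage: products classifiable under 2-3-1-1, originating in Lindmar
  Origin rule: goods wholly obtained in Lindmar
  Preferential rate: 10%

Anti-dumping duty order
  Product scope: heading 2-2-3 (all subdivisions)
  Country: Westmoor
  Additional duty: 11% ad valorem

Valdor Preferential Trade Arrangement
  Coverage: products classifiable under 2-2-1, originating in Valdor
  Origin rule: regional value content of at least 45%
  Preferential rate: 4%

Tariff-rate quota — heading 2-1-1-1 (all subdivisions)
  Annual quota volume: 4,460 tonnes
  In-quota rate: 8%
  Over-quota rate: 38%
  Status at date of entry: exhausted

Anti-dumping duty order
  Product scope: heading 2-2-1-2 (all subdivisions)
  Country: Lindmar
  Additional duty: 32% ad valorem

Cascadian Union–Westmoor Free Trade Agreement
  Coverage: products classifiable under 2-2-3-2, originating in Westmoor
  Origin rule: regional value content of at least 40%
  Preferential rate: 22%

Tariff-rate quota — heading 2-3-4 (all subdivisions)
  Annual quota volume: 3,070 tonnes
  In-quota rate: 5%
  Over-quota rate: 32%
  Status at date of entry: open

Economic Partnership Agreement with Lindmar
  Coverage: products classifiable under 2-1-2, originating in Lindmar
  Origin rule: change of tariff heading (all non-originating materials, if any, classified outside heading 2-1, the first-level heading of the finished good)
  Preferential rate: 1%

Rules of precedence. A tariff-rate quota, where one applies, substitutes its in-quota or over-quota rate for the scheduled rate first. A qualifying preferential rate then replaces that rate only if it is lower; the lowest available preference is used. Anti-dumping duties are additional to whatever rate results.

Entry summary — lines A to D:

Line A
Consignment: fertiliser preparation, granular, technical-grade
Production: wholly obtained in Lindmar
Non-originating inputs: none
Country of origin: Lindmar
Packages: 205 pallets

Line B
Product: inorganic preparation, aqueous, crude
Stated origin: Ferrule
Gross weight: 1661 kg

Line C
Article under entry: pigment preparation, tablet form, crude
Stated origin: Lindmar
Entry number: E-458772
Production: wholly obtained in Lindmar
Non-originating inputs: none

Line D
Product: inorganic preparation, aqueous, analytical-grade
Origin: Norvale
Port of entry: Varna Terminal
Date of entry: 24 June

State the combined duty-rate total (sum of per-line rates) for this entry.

Line A: fertiliser → 2-2; granular → 2-2-1; technical-grade → 2-2-1-3. Scheduled 16%. Lindmar agreement on 2-3-1-1: 2-2-1-3 not covered; Lindmar agreement on 2-1-2: 2-2-1-3 not covered. → 16%.
Line B: inorganic → 2-3; aqueous → 2-3-3; crude → 2-3-3-3. Scheduled 15%. No special measure applies. → 15%.
Line C: pigment → 2-1; tablet form → 2-1-2; crude → 2-1-2-1. Scheduled 2%. Lindmar agreement on 2-3-1-1: 2-1-2-1 not covered; Lindmar agreement on 2-1-2: CTH met → 1% available; preferential 1%. → 1%.
Line D: inorganic → 2-3; aqueous → 2-3-3; analytical-grade → 2-3-3-1. Scheduled 30%. No special measure applies. → 30%.
Sum: 16% + 15% + 1% + 30% = 62%.

62%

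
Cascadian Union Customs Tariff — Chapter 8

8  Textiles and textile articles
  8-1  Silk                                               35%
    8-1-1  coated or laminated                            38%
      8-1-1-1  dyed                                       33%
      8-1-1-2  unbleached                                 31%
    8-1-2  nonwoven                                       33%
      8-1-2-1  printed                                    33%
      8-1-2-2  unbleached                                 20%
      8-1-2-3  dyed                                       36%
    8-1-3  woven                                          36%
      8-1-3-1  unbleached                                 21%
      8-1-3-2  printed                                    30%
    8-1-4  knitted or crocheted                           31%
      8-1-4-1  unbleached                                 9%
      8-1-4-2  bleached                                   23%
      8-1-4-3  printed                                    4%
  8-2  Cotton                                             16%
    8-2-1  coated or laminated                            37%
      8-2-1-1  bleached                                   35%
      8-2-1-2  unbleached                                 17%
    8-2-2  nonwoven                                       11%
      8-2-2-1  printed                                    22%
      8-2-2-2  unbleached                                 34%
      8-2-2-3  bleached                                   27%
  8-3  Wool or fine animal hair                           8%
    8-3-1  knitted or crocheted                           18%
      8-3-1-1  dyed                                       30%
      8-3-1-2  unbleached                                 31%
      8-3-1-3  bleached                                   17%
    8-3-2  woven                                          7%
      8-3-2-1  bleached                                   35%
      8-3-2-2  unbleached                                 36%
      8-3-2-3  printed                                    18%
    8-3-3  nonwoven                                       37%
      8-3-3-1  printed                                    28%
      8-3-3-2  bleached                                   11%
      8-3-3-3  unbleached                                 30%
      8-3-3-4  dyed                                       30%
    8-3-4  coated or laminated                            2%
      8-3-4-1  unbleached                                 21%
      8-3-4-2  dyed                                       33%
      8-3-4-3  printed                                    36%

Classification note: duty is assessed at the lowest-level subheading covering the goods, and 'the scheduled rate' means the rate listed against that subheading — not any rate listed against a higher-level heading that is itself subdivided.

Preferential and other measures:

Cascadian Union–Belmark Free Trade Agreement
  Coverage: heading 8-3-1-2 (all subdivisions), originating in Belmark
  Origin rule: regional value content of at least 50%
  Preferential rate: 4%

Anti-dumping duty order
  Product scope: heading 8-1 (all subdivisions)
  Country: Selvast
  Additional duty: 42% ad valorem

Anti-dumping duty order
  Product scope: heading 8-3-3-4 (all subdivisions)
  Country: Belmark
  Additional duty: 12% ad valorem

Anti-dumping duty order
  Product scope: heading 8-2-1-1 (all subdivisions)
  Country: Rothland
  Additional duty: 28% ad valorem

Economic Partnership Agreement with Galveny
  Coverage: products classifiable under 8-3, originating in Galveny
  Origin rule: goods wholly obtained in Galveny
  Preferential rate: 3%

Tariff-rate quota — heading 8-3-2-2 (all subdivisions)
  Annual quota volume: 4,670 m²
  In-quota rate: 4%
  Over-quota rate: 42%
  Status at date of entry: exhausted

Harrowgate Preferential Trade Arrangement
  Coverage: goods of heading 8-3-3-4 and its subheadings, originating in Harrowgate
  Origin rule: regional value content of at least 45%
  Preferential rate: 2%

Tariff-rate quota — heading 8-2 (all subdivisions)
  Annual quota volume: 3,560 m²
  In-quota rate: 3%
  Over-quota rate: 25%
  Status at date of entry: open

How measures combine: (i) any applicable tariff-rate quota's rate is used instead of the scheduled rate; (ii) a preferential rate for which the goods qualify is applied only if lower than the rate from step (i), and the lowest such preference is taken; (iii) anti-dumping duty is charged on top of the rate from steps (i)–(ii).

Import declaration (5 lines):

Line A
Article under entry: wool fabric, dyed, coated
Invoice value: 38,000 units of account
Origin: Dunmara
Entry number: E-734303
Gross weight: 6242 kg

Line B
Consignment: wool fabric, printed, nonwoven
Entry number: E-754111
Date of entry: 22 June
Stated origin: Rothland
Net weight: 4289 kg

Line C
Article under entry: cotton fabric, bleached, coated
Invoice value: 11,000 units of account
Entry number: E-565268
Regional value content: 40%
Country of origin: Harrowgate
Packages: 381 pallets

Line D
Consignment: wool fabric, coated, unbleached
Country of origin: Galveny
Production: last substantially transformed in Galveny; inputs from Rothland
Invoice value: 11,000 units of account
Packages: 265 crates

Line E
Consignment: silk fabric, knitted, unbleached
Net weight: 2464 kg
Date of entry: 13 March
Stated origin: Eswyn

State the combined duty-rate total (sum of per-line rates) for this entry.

Line A: wool → 8-3; coated → 8-3-4; dyed → 8-3-4-2. Scheduled 33%. No special measure applies. → 33%.
Line B: wool → 8-3; nonwoven → 8-3-3; printed → 8-3-3-1. Scheduled 28%. No special measure applies. → 28%.
Line C: cotton → 8-2; coated → 8-2-1; bleached → 8-2-1-1. Scheduled 35%. quota on 8-2 open → in-quota 3%; Harrowgate agreement on 8-3-3-4: 8-2-1-1 not covered. → 3%.
Line D: wool → 8-3; coated → 8-3-4; unbleached → 8-3-4-1. Scheduled 21%. Galveny agreement on 8-3: not wholly obtained. → 21%.
Line E: silk → 8-1; knitted → 8-1-4; unbleached → 8-1-4-1. Scheduled 9%. No special measure applies. → 9%.
Sum: 33% + 28% + 3% + 21% + 9% = 94%.

94%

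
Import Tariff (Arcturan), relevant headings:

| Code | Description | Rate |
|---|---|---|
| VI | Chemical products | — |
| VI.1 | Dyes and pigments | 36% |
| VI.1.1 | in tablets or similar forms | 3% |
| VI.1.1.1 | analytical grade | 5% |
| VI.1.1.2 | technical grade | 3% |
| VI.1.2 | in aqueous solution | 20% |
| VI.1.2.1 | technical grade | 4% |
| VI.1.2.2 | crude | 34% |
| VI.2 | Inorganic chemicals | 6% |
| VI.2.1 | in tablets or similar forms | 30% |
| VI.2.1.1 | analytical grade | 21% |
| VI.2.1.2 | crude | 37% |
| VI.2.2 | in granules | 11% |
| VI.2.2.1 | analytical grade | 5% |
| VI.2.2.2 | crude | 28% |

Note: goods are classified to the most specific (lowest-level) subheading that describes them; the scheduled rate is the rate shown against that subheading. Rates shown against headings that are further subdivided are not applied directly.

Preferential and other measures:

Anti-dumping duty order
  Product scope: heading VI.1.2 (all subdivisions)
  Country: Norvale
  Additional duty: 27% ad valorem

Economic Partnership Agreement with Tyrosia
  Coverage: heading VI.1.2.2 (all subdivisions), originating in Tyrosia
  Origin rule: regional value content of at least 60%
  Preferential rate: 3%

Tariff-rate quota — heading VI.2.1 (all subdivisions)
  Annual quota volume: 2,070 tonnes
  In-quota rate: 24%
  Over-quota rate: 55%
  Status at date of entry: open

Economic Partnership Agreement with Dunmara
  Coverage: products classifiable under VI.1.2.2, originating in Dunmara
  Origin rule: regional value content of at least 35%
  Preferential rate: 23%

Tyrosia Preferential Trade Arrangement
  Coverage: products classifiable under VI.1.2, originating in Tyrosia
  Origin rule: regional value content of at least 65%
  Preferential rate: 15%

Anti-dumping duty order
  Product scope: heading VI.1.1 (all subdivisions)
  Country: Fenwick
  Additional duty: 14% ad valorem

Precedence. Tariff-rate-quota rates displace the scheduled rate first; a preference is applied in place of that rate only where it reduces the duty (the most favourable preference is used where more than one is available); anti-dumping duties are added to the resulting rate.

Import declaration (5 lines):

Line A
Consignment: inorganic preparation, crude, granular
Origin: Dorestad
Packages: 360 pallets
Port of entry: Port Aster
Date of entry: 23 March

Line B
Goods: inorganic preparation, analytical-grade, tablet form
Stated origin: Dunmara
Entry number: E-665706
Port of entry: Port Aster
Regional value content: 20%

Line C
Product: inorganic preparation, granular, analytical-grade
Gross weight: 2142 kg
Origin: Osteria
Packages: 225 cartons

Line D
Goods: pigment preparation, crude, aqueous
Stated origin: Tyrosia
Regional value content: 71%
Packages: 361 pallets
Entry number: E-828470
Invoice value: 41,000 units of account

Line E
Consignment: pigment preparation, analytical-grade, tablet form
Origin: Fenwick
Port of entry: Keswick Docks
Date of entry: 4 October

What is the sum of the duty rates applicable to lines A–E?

79%

Line A: inorganic → VI.2; granular → VI.2.2; crude → VI.2.2.2. Scheduled 28%. No special measure applies. → 28%.
Line B: inorganic → VI.2; tablet form → VI.2.1; analytical-grade → VI.2.1.1. Scheduled 21%. quota on VI.2.1 open → in-quota 24%; Dunmara agreement on VI.1.2.2: VI.2.1.1 not covered. → 24%.
Line C: inorganic → VI.2; granular → VI.2.2; analytical-grade → VI.2.2.1. Scheduled 5%. No special measure applies. → 5%.
Line D: pigment → VI.1; aqueous → VI.1.2; crude → VI.1.2.2. Scheduled 34%. Tyrosia agreement on VI.1.2.2: RVC ≥ 60% → 3% available; Tyrosia agreement on VI.1.2: RVC ≥ 65% → 15% available; preferential 3%. → 3%.
Line E: pigment → VI.1; tablet form → VI.1.1; analytical-grade → VI.1.1.1. Scheduled 5%. anti-dumping (Fenwick, VI.1.1): +14%; total 5% + 14% = 19%. → 19%.
Sum: 28% + 24% + 5% + 3% + 19% = 79%.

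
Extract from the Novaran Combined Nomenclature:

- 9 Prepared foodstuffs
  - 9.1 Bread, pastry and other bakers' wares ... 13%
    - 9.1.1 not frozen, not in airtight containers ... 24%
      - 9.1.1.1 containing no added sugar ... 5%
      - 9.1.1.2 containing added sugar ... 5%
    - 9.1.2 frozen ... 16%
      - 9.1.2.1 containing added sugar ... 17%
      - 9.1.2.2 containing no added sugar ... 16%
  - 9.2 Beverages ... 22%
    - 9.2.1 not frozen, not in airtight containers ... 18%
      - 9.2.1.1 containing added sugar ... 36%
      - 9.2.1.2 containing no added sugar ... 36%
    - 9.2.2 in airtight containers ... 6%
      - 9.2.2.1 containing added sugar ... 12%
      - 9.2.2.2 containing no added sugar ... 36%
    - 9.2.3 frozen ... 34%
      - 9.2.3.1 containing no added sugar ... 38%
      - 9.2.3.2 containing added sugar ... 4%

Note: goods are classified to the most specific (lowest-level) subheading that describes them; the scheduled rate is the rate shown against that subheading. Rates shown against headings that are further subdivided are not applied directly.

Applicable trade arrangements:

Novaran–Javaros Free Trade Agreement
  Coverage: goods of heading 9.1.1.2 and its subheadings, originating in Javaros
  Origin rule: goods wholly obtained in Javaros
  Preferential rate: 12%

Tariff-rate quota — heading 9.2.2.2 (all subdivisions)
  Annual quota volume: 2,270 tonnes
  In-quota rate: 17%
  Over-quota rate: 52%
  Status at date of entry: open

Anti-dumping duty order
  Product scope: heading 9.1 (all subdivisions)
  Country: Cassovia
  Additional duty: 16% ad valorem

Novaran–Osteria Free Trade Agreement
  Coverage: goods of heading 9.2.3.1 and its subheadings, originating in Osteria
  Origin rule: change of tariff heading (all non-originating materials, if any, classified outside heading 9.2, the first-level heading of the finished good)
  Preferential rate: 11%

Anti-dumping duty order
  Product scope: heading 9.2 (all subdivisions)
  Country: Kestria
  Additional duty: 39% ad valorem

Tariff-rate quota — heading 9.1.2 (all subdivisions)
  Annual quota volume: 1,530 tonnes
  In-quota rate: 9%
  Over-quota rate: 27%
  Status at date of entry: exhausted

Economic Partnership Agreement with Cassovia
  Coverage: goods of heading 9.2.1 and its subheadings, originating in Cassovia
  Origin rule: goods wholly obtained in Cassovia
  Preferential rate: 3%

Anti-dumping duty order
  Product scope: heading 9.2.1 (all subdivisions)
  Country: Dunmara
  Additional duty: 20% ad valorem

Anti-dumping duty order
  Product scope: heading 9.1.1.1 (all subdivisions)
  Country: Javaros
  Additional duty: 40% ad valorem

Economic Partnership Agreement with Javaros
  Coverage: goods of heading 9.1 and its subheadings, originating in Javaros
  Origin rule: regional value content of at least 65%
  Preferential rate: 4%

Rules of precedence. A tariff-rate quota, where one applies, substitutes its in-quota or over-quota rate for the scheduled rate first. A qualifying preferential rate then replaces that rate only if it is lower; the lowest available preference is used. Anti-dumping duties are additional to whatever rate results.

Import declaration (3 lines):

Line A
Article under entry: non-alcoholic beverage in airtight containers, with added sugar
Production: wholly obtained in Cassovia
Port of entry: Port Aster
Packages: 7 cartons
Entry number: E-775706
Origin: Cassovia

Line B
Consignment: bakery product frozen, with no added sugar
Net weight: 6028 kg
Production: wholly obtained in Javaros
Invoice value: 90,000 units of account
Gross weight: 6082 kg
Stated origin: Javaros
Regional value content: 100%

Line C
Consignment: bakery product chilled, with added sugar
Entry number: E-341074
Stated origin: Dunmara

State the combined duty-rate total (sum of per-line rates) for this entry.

21%

Line A: non-alcoholic beverage → 9.2; in airtight containers → 9.2.2; with added sugar → 9.2.2.1. Scheduled 12%. Cassovia agreement on 9.2.1: 9.2.2.1 not covered. → 12%.
Line B: bakery product → 9.1; frozen → 9.1.2; with no added sugar → 9.1.2.2. Scheduled 16%. quota on 9.1.2 exhausted → over-quota 27%; Javaros agreement on 9.1.1.2: 9.1.2.2 not covered; Javaros agreement on 9.1: RVC ≥ 65% → 4% available; preferential 4%. → 4%.
Line C: bakery product → 9.1; chilled → 9.1.1; with added sugar → 9.1.1.2. Scheduled 5%. No special measure applies. → 5%.
Sum: 12% + 4% + 5% = 21%.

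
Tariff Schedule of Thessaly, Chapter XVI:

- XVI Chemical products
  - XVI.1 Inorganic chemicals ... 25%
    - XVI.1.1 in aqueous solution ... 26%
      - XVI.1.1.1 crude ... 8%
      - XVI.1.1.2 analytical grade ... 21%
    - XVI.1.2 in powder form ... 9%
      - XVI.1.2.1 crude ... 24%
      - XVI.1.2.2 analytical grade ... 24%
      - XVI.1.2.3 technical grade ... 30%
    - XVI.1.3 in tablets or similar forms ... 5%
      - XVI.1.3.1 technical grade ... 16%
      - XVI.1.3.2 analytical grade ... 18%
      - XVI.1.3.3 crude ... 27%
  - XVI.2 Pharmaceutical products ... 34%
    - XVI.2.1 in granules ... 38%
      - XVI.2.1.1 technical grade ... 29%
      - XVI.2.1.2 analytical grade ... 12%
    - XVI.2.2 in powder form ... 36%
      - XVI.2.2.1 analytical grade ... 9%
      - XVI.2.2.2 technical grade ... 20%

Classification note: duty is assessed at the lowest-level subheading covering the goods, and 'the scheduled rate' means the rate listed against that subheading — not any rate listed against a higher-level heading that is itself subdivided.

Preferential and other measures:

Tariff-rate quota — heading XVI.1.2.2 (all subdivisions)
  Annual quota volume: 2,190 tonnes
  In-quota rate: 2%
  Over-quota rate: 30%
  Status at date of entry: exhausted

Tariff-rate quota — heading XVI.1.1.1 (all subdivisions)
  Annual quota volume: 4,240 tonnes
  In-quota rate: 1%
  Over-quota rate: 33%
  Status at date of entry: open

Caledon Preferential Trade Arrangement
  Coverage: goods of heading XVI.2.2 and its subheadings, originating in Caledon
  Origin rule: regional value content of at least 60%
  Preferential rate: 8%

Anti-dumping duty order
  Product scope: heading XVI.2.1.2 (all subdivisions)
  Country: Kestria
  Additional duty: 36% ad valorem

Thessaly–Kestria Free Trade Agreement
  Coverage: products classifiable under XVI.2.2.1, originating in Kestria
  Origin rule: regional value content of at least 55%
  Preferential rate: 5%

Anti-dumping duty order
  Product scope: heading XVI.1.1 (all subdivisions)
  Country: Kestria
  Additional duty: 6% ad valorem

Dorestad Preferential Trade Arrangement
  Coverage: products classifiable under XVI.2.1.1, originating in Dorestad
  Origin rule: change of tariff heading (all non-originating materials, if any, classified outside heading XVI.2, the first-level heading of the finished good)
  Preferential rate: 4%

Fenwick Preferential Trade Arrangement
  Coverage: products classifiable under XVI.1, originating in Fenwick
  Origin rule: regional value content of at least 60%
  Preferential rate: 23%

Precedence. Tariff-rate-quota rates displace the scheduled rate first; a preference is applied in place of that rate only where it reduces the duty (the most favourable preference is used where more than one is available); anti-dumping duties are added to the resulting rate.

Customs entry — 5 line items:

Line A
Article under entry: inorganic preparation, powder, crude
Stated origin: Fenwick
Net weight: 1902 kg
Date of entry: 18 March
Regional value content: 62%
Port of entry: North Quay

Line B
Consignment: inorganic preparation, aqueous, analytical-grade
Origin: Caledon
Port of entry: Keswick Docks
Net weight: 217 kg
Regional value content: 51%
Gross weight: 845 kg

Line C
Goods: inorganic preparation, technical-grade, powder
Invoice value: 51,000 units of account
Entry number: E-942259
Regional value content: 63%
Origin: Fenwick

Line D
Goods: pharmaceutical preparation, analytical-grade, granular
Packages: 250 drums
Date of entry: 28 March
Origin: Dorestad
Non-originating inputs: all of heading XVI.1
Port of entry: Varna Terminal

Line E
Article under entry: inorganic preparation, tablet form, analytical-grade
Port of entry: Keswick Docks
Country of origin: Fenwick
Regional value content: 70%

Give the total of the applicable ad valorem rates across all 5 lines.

97%

Line A: inorganic → XVI.1; powder → XVI.1.2; crude → XVI.1.2.1. Scheduled 24%. Fenwick agreement on XVI.1: RVC ≥ 60% → 23% available; preferential 23%. → 23%.
Line B: inorganic → XVI.1; aqueous → XVI.1.1; analytical-grade → XVI.1.1.2. Scheduled 21%. Caledon agreement on XVI.2.2: XVI.1.1.2 not covered. → 21%.
Line C: inorganic → XVI.1; powder → XVI.1.2; technical-grade → XVI.1.2.3. Scheduled 30%. Fenwick agreement on XVI.1: RVC ≥ 60% → 23% available; preferential 23%. → 23%.
Line D: pharmaceutical → XVI.2; granular → XVI.2.1; analytical-grade → XVI.2.1.2. Scheduled 12%. Dorestad agreement on XVI.2.1.1: XVI.2.1.2 not covered. → 12%.
Line E: inorganic → XVI.1; tablet form → XVI.1.3; analytical-grade → XVI.1.3.2. Scheduled 18%. Fenwick agreement on XVI.1: RVC ≥ 60% → 23% available; preference 23% not lower than 18% → no reduction. → 18%.
Sum: 23% + 21% + 23% + 12% + 18% = 97%.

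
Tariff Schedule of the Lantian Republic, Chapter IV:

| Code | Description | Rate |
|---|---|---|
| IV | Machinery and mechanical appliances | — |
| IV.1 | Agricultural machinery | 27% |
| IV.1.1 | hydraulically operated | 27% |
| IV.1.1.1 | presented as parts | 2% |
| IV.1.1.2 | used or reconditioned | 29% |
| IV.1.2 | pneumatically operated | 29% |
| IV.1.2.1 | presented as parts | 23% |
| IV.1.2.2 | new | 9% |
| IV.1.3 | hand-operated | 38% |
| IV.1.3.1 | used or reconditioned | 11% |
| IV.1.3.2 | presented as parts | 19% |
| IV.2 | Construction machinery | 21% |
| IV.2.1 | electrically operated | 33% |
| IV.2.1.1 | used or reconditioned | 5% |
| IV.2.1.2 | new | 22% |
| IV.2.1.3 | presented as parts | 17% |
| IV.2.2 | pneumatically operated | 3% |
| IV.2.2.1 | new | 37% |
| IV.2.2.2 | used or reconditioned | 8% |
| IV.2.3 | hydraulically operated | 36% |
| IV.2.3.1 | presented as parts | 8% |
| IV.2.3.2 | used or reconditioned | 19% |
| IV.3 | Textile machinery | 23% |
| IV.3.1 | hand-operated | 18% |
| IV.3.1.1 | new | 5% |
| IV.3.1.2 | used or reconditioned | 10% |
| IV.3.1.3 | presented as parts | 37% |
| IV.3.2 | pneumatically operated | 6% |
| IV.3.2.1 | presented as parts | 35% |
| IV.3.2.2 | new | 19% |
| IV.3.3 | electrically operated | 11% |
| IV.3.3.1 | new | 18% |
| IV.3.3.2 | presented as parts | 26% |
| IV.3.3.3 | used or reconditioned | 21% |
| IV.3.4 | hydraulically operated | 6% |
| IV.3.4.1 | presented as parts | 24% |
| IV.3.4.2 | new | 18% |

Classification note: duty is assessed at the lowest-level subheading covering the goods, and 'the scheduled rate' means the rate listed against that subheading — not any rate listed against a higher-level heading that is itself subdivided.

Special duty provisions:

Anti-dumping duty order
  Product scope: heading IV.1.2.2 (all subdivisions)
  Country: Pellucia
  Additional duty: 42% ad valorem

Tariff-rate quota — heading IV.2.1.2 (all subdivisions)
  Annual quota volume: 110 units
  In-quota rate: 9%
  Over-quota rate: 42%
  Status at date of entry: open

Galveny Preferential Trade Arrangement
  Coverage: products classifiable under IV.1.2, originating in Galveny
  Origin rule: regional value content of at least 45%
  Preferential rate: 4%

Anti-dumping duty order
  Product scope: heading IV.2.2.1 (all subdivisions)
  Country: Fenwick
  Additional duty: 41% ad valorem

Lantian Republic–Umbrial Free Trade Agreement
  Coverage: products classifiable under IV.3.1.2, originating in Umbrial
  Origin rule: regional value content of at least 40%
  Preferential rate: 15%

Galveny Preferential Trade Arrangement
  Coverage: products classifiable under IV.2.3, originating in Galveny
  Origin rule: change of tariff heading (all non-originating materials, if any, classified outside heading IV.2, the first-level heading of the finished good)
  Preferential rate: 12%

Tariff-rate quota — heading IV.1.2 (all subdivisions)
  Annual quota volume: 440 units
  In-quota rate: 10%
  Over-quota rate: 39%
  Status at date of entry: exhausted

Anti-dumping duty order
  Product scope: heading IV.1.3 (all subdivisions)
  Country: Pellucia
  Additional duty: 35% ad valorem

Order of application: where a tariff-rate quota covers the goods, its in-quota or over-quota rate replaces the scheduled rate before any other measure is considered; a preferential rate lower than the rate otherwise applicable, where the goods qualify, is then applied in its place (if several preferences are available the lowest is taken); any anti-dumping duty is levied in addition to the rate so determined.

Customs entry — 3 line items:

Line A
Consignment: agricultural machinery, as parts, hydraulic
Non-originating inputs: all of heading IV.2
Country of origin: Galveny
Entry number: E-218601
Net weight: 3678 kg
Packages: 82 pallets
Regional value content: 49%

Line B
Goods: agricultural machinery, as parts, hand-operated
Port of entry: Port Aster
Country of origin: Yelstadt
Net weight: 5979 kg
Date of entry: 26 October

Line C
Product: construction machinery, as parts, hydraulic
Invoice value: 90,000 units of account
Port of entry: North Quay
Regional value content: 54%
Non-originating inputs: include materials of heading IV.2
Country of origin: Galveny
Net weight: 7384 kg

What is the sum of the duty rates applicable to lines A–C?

29%

Line A: agricultural → IV.1; hydraulic → IV.1.1; as parts → IV.1.1.1. Scheduled 2%. Galveny agreement on IV.1.2: IV.1.1.1 not covered; Galveny agreement on IV.2.3: IV.1.1.1 not covered. → 2%.
Line B: agricultural → IV.1; hand-operated → IV.1.3; as parts → IV.1.3.2. Scheduled 19%. No special measure applies. → 19%.
Line C: construction → IV.2; hydraulic → IV.2.3; as parts → IV.2.3.1. Scheduled 8%. Galveny agreement on IV.1.2: IV.2.3.1 not covered; Galveny agreement on IV.2.3: CTH not met. → 8%.
Sum: 2% + 19% + 8% = 29%.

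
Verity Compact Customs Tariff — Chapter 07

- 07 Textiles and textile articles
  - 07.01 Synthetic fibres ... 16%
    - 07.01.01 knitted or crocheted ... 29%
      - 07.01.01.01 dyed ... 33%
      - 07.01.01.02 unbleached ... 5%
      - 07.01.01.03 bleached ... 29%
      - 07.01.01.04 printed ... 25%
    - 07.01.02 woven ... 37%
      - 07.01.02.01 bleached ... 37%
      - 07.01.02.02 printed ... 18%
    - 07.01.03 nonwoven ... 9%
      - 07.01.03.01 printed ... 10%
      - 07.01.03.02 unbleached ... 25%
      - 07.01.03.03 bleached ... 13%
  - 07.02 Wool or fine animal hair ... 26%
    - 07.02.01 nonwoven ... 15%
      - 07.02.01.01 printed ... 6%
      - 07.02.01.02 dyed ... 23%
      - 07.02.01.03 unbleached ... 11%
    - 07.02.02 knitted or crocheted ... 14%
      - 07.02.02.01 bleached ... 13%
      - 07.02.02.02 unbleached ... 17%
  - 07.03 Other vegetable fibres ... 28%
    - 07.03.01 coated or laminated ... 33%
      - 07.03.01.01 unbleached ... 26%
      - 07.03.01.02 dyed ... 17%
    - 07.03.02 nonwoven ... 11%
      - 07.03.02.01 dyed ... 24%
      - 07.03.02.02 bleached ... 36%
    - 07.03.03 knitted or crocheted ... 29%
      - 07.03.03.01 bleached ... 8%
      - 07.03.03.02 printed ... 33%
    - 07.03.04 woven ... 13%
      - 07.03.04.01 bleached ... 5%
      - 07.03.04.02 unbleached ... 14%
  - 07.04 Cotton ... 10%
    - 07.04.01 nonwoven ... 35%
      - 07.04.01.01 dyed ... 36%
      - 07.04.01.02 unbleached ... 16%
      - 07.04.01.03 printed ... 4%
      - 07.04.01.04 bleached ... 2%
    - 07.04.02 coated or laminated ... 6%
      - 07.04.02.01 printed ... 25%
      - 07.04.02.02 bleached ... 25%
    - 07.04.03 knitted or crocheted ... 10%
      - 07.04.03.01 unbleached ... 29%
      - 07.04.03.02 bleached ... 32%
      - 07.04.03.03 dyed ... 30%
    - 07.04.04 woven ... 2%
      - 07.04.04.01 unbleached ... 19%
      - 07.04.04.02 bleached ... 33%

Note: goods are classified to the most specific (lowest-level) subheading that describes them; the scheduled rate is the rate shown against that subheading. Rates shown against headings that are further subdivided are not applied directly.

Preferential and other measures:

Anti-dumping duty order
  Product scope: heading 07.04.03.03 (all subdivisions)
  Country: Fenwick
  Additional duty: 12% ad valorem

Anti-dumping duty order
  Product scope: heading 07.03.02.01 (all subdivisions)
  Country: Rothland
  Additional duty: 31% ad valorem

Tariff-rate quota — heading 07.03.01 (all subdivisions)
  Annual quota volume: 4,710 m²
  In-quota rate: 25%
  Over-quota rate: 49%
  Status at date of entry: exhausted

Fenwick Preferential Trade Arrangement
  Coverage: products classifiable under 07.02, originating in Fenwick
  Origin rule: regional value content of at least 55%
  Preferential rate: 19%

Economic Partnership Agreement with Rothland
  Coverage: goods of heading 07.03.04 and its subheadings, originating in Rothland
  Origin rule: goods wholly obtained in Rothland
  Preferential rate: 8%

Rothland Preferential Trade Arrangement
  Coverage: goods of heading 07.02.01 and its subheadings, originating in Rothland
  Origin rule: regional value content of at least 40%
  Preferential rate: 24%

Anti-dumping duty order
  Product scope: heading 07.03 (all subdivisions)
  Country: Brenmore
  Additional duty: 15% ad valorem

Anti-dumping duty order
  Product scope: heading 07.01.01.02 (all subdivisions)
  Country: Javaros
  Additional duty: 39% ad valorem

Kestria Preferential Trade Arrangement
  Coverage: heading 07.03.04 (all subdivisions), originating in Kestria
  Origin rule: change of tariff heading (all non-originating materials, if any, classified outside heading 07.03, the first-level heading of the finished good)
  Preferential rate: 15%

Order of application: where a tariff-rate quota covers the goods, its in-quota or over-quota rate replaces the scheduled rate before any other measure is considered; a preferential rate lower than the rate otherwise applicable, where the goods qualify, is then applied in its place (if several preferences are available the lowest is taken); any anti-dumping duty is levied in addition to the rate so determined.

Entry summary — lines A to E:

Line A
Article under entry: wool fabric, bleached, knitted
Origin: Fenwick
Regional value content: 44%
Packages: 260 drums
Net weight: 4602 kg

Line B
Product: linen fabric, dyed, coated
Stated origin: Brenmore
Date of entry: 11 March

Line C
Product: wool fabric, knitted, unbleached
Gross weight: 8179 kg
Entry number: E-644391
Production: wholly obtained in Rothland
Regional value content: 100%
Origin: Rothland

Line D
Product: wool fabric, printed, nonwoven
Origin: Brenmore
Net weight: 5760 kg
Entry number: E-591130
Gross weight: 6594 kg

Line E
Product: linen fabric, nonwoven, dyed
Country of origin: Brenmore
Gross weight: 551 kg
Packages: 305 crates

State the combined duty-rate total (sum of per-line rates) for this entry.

Line A: wool → 07.02; knitted → 07.02.02; bleached → 07.02.02.01. Scheduled 13%. Fenwick agreement on 07.02: RVC < 55%. → 13%.
Line B: linen → 07.03; coated → 07.03.01; dyed → 07.03.01.02. Scheduled 17%. quota on 07.03.01 exhausted → over-quota 49%; anti-dumping (Brenmore, 07.03): +15%; total 49% + 15% = 64%. → 64%.
Line C: wool → 07.02; knitted → 07.02.02; unbleached → 07.02.02.02. Scheduled 17%. Rothland agreement on 07.03.04: 07.02.02.02 not covered; Rothland agreement on 07.02.01: 07.02.02.02 not covered. → 17%.
Line D: wool → 07.02; nonwoven → 07.02.01; printed → 07.02.01.01. Scheduled 6%. No special measure applies. → 6%.
Line E: linen → 07.03; nonwoven → 07.03.02; dyed → 07.03.02.01. Scheduled 24%. anti-dumping (Brenmore, 07.03): +15%; total 24% + 15% = 39%. → 39%.
Sum: 13% + 64% + 17% + 6% + 39% = 139%.

139%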